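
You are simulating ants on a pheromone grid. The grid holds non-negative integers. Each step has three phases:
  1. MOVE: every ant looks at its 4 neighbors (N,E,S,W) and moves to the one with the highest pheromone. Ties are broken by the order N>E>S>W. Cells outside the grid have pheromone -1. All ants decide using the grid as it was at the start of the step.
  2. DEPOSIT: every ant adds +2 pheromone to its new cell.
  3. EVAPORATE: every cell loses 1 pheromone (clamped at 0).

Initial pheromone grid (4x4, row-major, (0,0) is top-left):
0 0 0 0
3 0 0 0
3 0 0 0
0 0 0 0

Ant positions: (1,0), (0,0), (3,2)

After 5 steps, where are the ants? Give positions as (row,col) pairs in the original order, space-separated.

Step 1: ant0:(1,0)->S->(2,0) | ant1:(0,0)->S->(1,0) | ant2:(3,2)->N->(2,2)
  grid max=4 at (1,0)
Step 2: ant0:(2,0)->N->(1,0) | ant1:(1,0)->S->(2,0) | ant2:(2,2)->N->(1,2)
  grid max=5 at (1,0)
Step 3: ant0:(1,0)->S->(2,0) | ant1:(2,0)->N->(1,0) | ant2:(1,2)->N->(0,2)
  grid max=6 at (1,0)
Step 4: ant0:(2,0)->N->(1,0) | ant1:(1,0)->S->(2,0) | ant2:(0,2)->E->(0,3)
  grid max=7 at (1,0)
Step 5: ant0:(1,0)->S->(2,0) | ant1:(2,0)->N->(1,0) | ant2:(0,3)->S->(1,3)
  grid max=8 at (1,0)

(2,0) (1,0) (1,3)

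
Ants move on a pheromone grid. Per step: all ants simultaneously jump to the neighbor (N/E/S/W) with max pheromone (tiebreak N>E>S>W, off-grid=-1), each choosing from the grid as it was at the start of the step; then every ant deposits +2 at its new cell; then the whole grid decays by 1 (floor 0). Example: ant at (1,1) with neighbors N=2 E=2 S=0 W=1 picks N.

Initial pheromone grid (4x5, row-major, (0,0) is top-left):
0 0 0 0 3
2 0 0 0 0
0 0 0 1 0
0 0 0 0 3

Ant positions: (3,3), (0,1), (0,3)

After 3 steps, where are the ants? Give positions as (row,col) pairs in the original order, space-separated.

Step 1: ant0:(3,3)->E->(3,4) | ant1:(0,1)->E->(0,2) | ant2:(0,3)->E->(0,4)
  grid max=4 at (0,4)
Step 2: ant0:(3,4)->N->(2,4) | ant1:(0,2)->E->(0,3) | ant2:(0,4)->S->(1,4)
  grid max=3 at (0,4)
Step 3: ant0:(2,4)->S->(3,4) | ant1:(0,3)->E->(0,4) | ant2:(1,4)->N->(0,4)
  grid max=6 at (0,4)

(3,4) (0,4) (0,4)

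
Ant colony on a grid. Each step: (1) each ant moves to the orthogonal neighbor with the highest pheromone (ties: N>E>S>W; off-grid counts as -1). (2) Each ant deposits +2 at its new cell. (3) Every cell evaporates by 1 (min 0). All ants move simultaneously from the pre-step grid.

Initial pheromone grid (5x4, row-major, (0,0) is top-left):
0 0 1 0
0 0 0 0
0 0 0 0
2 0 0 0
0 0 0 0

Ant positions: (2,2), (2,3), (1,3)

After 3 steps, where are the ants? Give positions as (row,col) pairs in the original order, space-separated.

Step 1: ant0:(2,2)->N->(1,2) | ant1:(2,3)->N->(1,3) | ant2:(1,3)->N->(0,3)
  grid max=1 at (0,3)
Step 2: ant0:(1,2)->E->(1,3) | ant1:(1,3)->N->(0,3) | ant2:(0,3)->S->(1,3)
  grid max=4 at (1,3)
Step 3: ant0:(1,3)->N->(0,3) | ant1:(0,3)->S->(1,3) | ant2:(1,3)->N->(0,3)
  grid max=5 at (0,3)

(0,3) (1,3) (0,3)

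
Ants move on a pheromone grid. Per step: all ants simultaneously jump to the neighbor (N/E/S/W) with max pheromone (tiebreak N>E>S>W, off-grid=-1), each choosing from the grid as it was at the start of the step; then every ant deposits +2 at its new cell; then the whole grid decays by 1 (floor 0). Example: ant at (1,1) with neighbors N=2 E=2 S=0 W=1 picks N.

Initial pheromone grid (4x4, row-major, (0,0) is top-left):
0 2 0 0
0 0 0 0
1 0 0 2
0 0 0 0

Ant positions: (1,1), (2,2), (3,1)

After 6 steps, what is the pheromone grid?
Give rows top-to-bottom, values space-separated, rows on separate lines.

After step 1: ants at (0,1),(2,3),(2,1)
  0 3 0 0
  0 0 0 0
  0 1 0 3
  0 0 0 0
After step 2: ants at (0,2),(1,3),(1,1)
  0 2 1 0
  0 1 0 1
  0 0 0 2
  0 0 0 0
After step 3: ants at (0,1),(2,3),(0,1)
  0 5 0 0
  0 0 0 0
  0 0 0 3
  0 0 0 0
After step 4: ants at (0,2),(1,3),(0,2)
  0 4 3 0
  0 0 0 1
  0 0 0 2
  0 0 0 0
After step 5: ants at (0,1),(2,3),(0,1)
  0 7 2 0
  0 0 0 0
  0 0 0 3
  0 0 0 0
After step 6: ants at (0,2),(1,3),(0,2)
  0 6 5 0
  0 0 0 1
  0 0 0 2
  0 0 0 0

0 6 5 0
0 0 0 1
0 0 0 2
0 0 0 0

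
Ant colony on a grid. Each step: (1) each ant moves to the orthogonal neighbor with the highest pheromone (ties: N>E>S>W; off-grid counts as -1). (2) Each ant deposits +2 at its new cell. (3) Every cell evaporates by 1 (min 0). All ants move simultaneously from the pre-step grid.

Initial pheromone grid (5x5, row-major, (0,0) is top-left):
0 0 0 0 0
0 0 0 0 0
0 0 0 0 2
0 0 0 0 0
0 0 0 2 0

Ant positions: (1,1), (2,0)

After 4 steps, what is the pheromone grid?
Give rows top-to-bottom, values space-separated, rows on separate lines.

After step 1: ants at (0,1),(1,0)
  0 1 0 0 0
  1 0 0 0 0
  0 0 0 0 1
  0 0 0 0 0
  0 0 0 1 0
After step 2: ants at (0,2),(0,0)
  1 0 1 0 0
  0 0 0 0 0
  0 0 0 0 0
  0 0 0 0 0
  0 0 0 0 0
After step 3: ants at (0,3),(0,1)
  0 1 0 1 0
  0 0 0 0 0
  0 0 0 0 0
  0 0 0 0 0
  0 0 0 0 0
After step 4: ants at (0,4),(0,2)
  0 0 1 0 1
  0 0 0 0 0
  0 0 0 0 0
  0 0 0 0 0
  0 0 0 0 0

0 0 1 0 1
0 0 0 0 0
0 0 0 0 0
0 0 0 0 0
0 0 0 0 0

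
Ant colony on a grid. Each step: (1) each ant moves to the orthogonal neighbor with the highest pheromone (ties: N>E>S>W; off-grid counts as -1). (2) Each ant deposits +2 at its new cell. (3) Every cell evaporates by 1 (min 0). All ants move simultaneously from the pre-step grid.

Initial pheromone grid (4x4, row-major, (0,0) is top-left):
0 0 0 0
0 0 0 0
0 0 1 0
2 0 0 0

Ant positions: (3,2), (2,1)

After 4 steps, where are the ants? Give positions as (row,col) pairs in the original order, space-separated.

Step 1: ant0:(3,2)->N->(2,2) | ant1:(2,1)->E->(2,2)
  grid max=4 at (2,2)
Step 2: ant0:(2,2)->N->(1,2) | ant1:(2,2)->N->(1,2)
  grid max=3 at (1,2)
Step 3: ant0:(1,2)->S->(2,2) | ant1:(1,2)->S->(2,2)
  grid max=6 at (2,2)
Step 4: ant0:(2,2)->N->(1,2) | ant1:(2,2)->N->(1,2)
  grid max=5 at (1,2)

(1,2) (1,2)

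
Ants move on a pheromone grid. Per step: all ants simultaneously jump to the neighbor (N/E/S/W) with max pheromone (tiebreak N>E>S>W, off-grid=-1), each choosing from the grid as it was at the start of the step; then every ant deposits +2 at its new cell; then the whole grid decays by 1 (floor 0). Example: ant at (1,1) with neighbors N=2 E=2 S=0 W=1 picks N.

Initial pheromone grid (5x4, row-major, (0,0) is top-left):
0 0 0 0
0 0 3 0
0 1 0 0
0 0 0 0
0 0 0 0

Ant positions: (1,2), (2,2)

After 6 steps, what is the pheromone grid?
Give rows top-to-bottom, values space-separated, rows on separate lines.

After step 1: ants at (0,2),(1,2)
  0 0 1 0
  0 0 4 0
  0 0 0 0
  0 0 0 0
  0 0 0 0
After step 2: ants at (1,2),(0,2)
  0 0 2 0
  0 0 5 0
  0 0 0 0
  0 0 0 0
  0 0 0 0
After step 3: ants at (0,2),(1,2)
  0 0 3 0
  0 0 6 0
  0 0 0 0
  0 0 0 0
  0 0 0 0
After step 4: ants at (1,2),(0,2)
  0 0 4 0
  0 0 7 0
  0 0 0 0
  0 0 0 0
  0 0 0 0
After step 5: ants at (0,2),(1,2)
  0 0 5 0
  0 0 8 0
  0 0 0 0
  0 0 0 0
  0 0 0 0
After step 6: ants at (1,2),(0,2)
  0 0 6 0
  0 0 9 0
  0 0 0 0
  0 0 0 0
  0 0 0 0

0 0 6 0
0 0 9 0
0 0 0 0
0 0 0 0
0 0 0 0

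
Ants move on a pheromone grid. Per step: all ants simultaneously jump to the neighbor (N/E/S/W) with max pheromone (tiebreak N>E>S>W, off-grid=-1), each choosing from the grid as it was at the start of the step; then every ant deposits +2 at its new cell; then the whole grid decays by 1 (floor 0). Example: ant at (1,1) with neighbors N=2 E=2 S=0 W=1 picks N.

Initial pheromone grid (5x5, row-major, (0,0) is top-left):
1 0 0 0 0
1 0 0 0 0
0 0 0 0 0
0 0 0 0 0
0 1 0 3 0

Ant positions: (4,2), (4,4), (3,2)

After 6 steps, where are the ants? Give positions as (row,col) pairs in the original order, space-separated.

Step 1: ant0:(4,2)->E->(4,3) | ant1:(4,4)->W->(4,3) | ant2:(3,2)->N->(2,2)
  grid max=6 at (4,3)
Step 2: ant0:(4,3)->N->(3,3) | ant1:(4,3)->N->(3,3) | ant2:(2,2)->N->(1,2)
  grid max=5 at (4,3)
Step 3: ant0:(3,3)->S->(4,3) | ant1:(3,3)->S->(4,3) | ant2:(1,2)->N->(0,2)
  grid max=8 at (4,3)
Step 4: ant0:(4,3)->N->(3,3) | ant1:(4,3)->N->(3,3) | ant2:(0,2)->E->(0,3)
  grid max=7 at (4,3)
Step 5: ant0:(3,3)->S->(4,3) | ant1:(3,3)->S->(4,3) | ant2:(0,3)->E->(0,4)
  grid max=10 at (4,3)
Step 6: ant0:(4,3)->N->(3,3) | ant1:(4,3)->N->(3,3) | ant2:(0,4)->S->(1,4)
  grid max=9 at (4,3)

(3,3) (3,3) (1,4)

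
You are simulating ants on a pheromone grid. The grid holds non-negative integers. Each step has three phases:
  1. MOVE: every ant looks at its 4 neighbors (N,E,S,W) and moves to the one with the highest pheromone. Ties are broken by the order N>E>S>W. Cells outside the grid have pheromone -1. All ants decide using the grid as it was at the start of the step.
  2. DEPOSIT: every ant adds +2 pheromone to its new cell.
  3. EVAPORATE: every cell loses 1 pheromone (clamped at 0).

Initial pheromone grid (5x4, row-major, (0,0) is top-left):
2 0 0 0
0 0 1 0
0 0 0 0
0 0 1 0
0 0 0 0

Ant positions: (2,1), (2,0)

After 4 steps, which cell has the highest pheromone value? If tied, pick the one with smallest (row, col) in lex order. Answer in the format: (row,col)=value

Answer: (0,0)=4

Derivation:
Step 1: ant0:(2,1)->N->(1,1) | ant1:(2,0)->N->(1,0)
  grid max=1 at (0,0)
Step 2: ant0:(1,1)->W->(1,0) | ant1:(1,0)->N->(0,0)
  grid max=2 at (0,0)
Step 3: ant0:(1,0)->N->(0,0) | ant1:(0,0)->S->(1,0)
  grid max=3 at (0,0)
Step 4: ant0:(0,0)->S->(1,0) | ant1:(1,0)->N->(0,0)
  grid max=4 at (0,0)
Final grid:
  4 0 0 0
  4 0 0 0
  0 0 0 0
  0 0 0 0
  0 0 0 0
Max pheromone 4 at (0,0)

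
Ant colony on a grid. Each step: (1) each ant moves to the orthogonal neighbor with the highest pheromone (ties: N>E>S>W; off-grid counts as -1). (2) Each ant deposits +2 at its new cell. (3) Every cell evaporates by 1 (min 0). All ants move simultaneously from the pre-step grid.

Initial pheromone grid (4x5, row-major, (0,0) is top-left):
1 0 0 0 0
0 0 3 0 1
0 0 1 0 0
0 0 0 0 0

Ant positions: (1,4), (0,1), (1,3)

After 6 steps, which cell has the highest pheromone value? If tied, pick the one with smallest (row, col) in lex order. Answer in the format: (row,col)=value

Step 1: ant0:(1,4)->N->(0,4) | ant1:(0,1)->W->(0,0) | ant2:(1,3)->W->(1,2)
  grid max=4 at (1,2)
Step 2: ant0:(0,4)->S->(1,4) | ant1:(0,0)->E->(0,1) | ant2:(1,2)->N->(0,2)
  grid max=3 at (1,2)
Step 3: ant0:(1,4)->N->(0,4) | ant1:(0,1)->E->(0,2) | ant2:(0,2)->S->(1,2)
  grid max=4 at (1,2)
Step 4: ant0:(0,4)->S->(1,4) | ant1:(0,2)->S->(1,2) | ant2:(1,2)->N->(0,2)
  grid max=5 at (1,2)
Step 5: ant0:(1,4)->N->(0,4) | ant1:(1,2)->N->(0,2) | ant2:(0,2)->S->(1,2)
  grid max=6 at (1,2)
Step 6: ant0:(0,4)->S->(1,4) | ant1:(0,2)->S->(1,2) | ant2:(1,2)->N->(0,2)
  grid max=7 at (1,2)
Final grid:
  0 0 5 0 0
  0 0 7 0 1
  0 0 0 0 0
  0 0 0 0 0
Max pheromone 7 at (1,2)

Answer: (1,2)=7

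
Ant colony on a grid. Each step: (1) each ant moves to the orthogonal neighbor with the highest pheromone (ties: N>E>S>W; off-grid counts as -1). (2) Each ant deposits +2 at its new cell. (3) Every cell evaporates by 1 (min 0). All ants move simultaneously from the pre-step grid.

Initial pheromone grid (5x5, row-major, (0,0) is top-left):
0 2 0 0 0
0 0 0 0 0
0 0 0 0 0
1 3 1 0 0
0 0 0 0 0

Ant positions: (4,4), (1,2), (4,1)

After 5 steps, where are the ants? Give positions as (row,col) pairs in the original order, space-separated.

Step 1: ant0:(4,4)->N->(3,4) | ant1:(1,2)->N->(0,2) | ant2:(4,1)->N->(3,1)
  grid max=4 at (3,1)
Step 2: ant0:(3,4)->N->(2,4) | ant1:(0,2)->W->(0,1) | ant2:(3,1)->N->(2,1)
  grid max=3 at (3,1)
Step 3: ant0:(2,4)->N->(1,4) | ant1:(0,1)->E->(0,2) | ant2:(2,1)->S->(3,1)
  grid max=4 at (3,1)
Step 4: ant0:(1,4)->N->(0,4) | ant1:(0,2)->W->(0,1) | ant2:(3,1)->N->(2,1)
  grid max=3 at (3,1)
Step 5: ant0:(0,4)->S->(1,4) | ant1:(0,1)->E->(0,2) | ant2:(2,1)->S->(3,1)
  grid max=4 at (3,1)

(1,4) (0,2) (3,1)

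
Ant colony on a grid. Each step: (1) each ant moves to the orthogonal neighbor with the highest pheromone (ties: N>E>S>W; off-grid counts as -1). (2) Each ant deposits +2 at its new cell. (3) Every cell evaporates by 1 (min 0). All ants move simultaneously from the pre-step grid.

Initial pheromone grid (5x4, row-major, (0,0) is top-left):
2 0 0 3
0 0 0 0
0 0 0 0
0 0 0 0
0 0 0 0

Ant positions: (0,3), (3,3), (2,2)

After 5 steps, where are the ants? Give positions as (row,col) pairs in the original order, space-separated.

Step 1: ant0:(0,3)->S->(1,3) | ant1:(3,3)->N->(2,3) | ant2:(2,2)->N->(1,2)
  grid max=2 at (0,3)
Step 2: ant0:(1,3)->N->(0,3) | ant1:(2,3)->N->(1,3) | ant2:(1,2)->E->(1,3)
  grid max=4 at (1,3)
Step 3: ant0:(0,3)->S->(1,3) | ant1:(1,3)->N->(0,3) | ant2:(1,3)->N->(0,3)
  grid max=6 at (0,3)
Step 4: ant0:(1,3)->N->(0,3) | ant1:(0,3)->S->(1,3) | ant2:(0,3)->S->(1,3)
  grid max=8 at (1,3)
Step 5: ant0:(0,3)->S->(1,3) | ant1:(1,3)->N->(0,3) | ant2:(1,3)->N->(0,3)
  grid max=10 at (0,3)

(1,3) (0,3) (0,3)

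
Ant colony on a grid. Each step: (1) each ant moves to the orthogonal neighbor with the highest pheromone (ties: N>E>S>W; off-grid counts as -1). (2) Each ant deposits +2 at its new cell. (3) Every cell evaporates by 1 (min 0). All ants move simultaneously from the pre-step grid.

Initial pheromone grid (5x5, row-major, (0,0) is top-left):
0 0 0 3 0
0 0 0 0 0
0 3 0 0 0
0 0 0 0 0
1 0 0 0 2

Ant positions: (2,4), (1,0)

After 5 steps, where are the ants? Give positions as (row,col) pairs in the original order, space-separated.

Step 1: ant0:(2,4)->N->(1,4) | ant1:(1,0)->N->(0,0)
  grid max=2 at (0,3)
Step 2: ant0:(1,4)->N->(0,4) | ant1:(0,0)->E->(0,1)
  grid max=1 at (0,1)
Step 3: ant0:(0,4)->W->(0,3) | ant1:(0,1)->E->(0,2)
  grid max=2 at (0,3)
Step 4: ant0:(0,3)->W->(0,2) | ant1:(0,2)->E->(0,3)
  grid max=3 at (0,3)
Step 5: ant0:(0,2)->E->(0,3) | ant1:(0,3)->W->(0,2)
  grid max=4 at (0,3)

(0,3) (0,2)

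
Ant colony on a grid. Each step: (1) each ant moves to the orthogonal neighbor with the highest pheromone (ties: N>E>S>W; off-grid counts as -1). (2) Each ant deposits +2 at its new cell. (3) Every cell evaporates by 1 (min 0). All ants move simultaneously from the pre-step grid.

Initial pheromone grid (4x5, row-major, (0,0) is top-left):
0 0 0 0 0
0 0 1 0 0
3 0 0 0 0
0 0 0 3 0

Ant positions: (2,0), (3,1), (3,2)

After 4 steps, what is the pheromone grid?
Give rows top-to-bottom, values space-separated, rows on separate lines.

After step 1: ants at (1,0),(2,1),(3,3)
  0 0 0 0 0
  1 0 0 0 0
  2 1 0 0 0
  0 0 0 4 0
After step 2: ants at (2,0),(2,0),(2,3)
  0 0 0 0 0
  0 0 0 0 0
  5 0 0 1 0
  0 0 0 3 0
After step 3: ants at (1,0),(1,0),(3,3)
  0 0 0 0 0
  3 0 0 0 0
  4 0 0 0 0
  0 0 0 4 0
After step 4: ants at (2,0),(2,0),(2,3)
  0 0 0 0 0
  2 0 0 0 0
  7 0 0 1 0
  0 0 0 3 0

0 0 0 0 0
2 0 0 0 0
7 0 0 1 0
0 0 0 3 0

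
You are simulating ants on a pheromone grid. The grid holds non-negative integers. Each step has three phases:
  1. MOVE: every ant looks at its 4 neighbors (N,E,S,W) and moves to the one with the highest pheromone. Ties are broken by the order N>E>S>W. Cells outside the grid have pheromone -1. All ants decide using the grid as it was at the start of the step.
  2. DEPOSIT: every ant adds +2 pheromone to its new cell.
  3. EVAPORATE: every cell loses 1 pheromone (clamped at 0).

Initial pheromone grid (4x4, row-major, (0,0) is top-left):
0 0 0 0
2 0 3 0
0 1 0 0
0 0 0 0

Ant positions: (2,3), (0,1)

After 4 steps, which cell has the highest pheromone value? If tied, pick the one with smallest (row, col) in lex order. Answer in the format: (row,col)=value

Answer: (1,2)=7

Derivation:
Step 1: ant0:(2,3)->N->(1,3) | ant1:(0,1)->E->(0,2)
  grid max=2 at (1,2)
Step 2: ant0:(1,3)->W->(1,2) | ant1:(0,2)->S->(1,2)
  grid max=5 at (1,2)
Step 3: ant0:(1,2)->N->(0,2) | ant1:(1,2)->N->(0,2)
  grid max=4 at (1,2)
Step 4: ant0:(0,2)->S->(1,2) | ant1:(0,2)->S->(1,2)
  grid max=7 at (1,2)
Final grid:
  0 0 2 0
  0 0 7 0
  0 0 0 0
  0 0 0 0
Max pheromone 7 at (1,2)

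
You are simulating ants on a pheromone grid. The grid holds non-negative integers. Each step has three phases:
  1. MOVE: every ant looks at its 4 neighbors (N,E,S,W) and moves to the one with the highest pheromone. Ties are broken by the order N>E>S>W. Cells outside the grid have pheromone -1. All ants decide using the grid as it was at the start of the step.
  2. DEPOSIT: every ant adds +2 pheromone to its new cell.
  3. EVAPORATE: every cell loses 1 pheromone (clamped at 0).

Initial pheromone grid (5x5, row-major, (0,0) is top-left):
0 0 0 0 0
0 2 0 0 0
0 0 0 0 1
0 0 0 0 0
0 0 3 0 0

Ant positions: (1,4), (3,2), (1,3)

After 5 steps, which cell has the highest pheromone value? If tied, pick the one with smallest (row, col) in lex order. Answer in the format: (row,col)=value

Answer: (0,4)=4

Derivation:
Step 1: ant0:(1,4)->S->(2,4) | ant1:(3,2)->S->(4,2) | ant2:(1,3)->N->(0,3)
  grid max=4 at (4,2)
Step 2: ant0:(2,4)->N->(1,4) | ant1:(4,2)->N->(3,2) | ant2:(0,3)->E->(0,4)
  grid max=3 at (4,2)
Step 3: ant0:(1,4)->N->(0,4) | ant1:(3,2)->S->(4,2) | ant2:(0,4)->S->(1,4)
  grid max=4 at (4,2)
Step 4: ant0:(0,4)->S->(1,4) | ant1:(4,2)->N->(3,2) | ant2:(1,4)->N->(0,4)
  grid max=3 at (0,4)
Step 5: ant0:(1,4)->N->(0,4) | ant1:(3,2)->S->(4,2) | ant2:(0,4)->S->(1,4)
  grid max=4 at (0,4)
Final grid:
  0 0 0 0 4
  0 0 0 0 4
  0 0 0 0 0
  0 0 0 0 0
  0 0 4 0 0
Max pheromone 4 at (0,4)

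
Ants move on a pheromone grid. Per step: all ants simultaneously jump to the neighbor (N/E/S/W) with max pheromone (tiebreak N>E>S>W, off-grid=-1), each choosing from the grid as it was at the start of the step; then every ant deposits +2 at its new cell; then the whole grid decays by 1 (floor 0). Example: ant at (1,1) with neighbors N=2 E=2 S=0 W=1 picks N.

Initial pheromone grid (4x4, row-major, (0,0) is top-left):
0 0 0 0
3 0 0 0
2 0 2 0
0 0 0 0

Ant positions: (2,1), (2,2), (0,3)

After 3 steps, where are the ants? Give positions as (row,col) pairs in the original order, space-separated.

Step 1: ant0:(2,1)->E->(2,2) | ant1:(2,2)->N->(1,2) | ant2:(0,3)->S->(1,3)
  grid max=3 at (2,2)
Step 2: ant0:(2,2)->N->(1,2) | ant1:(1,2)->S->(2,2) | ant2:(1,3)->W->(1,2)
  grid max=4 at (1,2)
Step 3: ant0:(1,2)->S->(2,2) | ant1:(2,2)->N->(1,2) | ant2:(1,2)->S->(2,2)
  grid max=7 at (2,2)

(2,2) (1,2) (2,2)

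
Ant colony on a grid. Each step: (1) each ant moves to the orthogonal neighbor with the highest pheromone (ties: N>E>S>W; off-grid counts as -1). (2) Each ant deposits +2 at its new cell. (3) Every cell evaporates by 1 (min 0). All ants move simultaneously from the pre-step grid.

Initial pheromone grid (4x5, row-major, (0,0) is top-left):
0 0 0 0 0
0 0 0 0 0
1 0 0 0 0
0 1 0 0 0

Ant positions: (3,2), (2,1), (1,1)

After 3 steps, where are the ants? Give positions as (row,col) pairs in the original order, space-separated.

Step 1: ant0:(3,2)->W->(3,1) | ant1:(2,1)->S->(3,1) | ant2:(1,1)->N->(0,1)
  grid max=4 at (3,1)
Step 2: ant0:(3,1)->N->(2,1) | ant1:(3,1)->N->(2,1) | ant2:(0,1)->E->(0,2)
  grid max=3 at (2,1)
Step 3: ant0:(2,1)->S->(3,1) | ant1:(2,1)->S->(3,1) | ant2:(0,2)->E->(0,3)
  grid max=6 at (3,1)

(3,1) (3,1) (0,3)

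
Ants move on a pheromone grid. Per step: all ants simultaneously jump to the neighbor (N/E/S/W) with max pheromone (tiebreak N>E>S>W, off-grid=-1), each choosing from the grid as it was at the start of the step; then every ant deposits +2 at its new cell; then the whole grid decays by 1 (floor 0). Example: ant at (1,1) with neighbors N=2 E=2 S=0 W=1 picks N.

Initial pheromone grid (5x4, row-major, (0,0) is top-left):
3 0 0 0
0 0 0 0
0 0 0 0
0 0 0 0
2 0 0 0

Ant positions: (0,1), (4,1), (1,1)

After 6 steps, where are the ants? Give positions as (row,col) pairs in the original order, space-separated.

Step 1: ant0:(0,1)->W->(0,0) | ant1:(4,1)->W->(4,0) | ant2:(1,1)->N->(0,1)
  grid max=4 at (0,0)
Step 2: ant0:(0,0)->E->(0,1) | ant1:(4,0)->N->(3,0) | ant2:(0,1)->W->(0,0)
  grid max=5 at (0,0)
Step 3: ant0:(0,1)->W->(0,0) | ant1:(3,0)->S->(4,0) | ant2:(0,0)->E->(0,1)
  grid max=6 at (0,0)
Step 4: ant0:(0,0)->E->(0,1) | ant1:(4,0)->N->(3,0) | ant2:(0,1)->W->(0,0)
  grid max=7 at (0,0)
Step 5: ant0:(0,1)->W->(0,0) | ant1:(3,0)->S->(4,0) | ant2:(0,0)->E->(0,1)
  grid max=8 at (0,0)
Step 6: ant0:(0,0)->E->(0,1) | ant1:(4,0)->N->(3,0) | ant2:(0,1)->W->(0,0)
  grid max=9 at (0,0)

(0,1) (3,0) (0,0)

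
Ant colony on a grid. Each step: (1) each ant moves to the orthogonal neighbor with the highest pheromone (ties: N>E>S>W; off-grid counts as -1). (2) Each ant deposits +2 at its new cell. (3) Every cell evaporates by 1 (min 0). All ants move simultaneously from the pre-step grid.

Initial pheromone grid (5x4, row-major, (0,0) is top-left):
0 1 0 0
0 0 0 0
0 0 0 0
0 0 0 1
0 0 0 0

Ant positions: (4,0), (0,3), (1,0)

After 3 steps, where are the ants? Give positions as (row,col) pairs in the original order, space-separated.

Step 1: ant0:(4,0)->N->(3,0) | ant1:(0,3)->S->(1,3) | ant2:(1,0)->N->(0,0)
  grid max=1 at (0,0)
Step 2: ant0:(3,0)->N->(2,0) | ant1:(1,3)->N->(0,3) | ant2:(0,0)->E->(0,1)
  grid max=1 at (0,1)
Step 3: ant0:(2,0)->N->(1,0) | ant1:(0,3)->S->(1,3) | ant2:(0,1)->E->(0,2)
  grid max=1 at (0,2)

(1,0) (1,3) (0,2)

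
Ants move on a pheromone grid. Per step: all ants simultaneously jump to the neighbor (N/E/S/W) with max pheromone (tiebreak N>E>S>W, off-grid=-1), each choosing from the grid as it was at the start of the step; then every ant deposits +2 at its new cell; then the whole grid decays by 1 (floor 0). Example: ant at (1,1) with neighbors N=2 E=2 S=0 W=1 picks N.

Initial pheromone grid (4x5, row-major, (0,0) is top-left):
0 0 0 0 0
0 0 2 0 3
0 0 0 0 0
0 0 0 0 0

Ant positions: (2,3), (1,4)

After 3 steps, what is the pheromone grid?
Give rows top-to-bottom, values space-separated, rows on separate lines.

After step 1: ants at (1,3),(0,4)
  0 0 0 0 1
  0 0 1 1 2
  0 0 0 0 0
  0 0 0 0 0
After step 2: ants at (1,4),(1,4)
  0 0 0 0 0
  0 0 0 0 5
  0 0 0 0 0
  0 0 0 0 0
After step 3: ants at (0,4),(0,4)
  0 0 0 0 3
  0 0 0 0 4
  0 0 0 0 0
  0 0 0 0 0

0 0 0 0 3
0 0 0 0 4
0 0 0 0 0
0 0 0 0 0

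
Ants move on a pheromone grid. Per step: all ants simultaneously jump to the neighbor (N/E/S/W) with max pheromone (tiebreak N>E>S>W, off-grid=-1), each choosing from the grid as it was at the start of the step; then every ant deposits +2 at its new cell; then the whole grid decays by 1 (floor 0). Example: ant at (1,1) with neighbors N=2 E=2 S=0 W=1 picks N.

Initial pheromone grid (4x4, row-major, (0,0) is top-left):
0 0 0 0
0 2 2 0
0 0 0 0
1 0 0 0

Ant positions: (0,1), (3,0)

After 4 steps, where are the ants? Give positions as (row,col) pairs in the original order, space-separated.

Step 1: ant0:(0,1)->S->(1,1) | ant1:(3,0)->N->(2,0)
  grid max=3 at (1,1)
Step 2: ant0:(1,1)->E->(1,2) | ant1:(2,0)->N->(1,0)
  grid max=2 at (1,1)
Step 3: ant0:(1,2)->W->(1,1) | ant1:(1,0)->E->(1,1)
  grid max=5 at (1,1)
Step 4: ant0:(1,1)->E->(1,2) | ant1:(1,1)->E->(1,2)
  grid max=4 at (1,1)

(1,2) (1,2)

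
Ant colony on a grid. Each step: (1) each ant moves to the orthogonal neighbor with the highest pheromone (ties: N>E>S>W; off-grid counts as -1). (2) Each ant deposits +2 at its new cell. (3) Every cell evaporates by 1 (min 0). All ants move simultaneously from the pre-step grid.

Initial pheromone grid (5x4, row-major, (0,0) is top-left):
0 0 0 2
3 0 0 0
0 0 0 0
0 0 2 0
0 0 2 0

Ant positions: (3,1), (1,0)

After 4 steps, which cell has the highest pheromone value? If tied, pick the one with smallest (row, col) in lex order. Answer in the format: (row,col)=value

Step 1: ant0:(3,1)->E->(3,2) | ant1:(1,0)->N->(0,0)
  grid max=3 at (3,2)
Step 2: ant0:(3,2)->S->(4,2) | ant1:(0,0)->S->(1,0)
  grid max=3 at (1,0)
Step 3: ant0:(4,2)->N->(3,2) | ant1:(1,0)->N->(0,0)
  grid max=3 at (3,2)
Step 4: ant0:(3,2)->S->(4,2) | ant1:(0,0)->S->(1,0)
  grid max=3 at (1,0)
Final grid:
  0 0 0 0
  3 0 0 0
  0 0 0 0
  0 0 2 0
  0 0 2 0
Max pheromone 3 at (1,0)

Answer: (1,0)=3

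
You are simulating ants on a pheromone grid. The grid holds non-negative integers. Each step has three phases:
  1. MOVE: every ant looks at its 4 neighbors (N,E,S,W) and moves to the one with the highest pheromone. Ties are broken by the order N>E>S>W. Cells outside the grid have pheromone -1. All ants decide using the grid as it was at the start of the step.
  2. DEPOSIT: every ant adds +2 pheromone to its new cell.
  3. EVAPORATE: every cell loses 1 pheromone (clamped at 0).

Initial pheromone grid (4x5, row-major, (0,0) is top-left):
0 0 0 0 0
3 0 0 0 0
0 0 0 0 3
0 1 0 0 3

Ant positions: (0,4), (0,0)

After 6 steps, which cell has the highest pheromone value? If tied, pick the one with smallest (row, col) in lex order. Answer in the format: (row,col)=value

Answer: (1,0)=3

Derivation:
Step 1: ant0:(0,4)->S->(1,4) | ant1:(0,0)->S->(1,0)
  grid max=4 at (1,0)
Step 2: ant0:(1,4)->S->(2,4) | ant1:(1,0)->N->(0,0)
  grid max=3 at (1,0)
Step 3: ant0:(2,4)->S->(3,4) | ant1:(0,0)->S->(1,0)
  grid max=4 at (1,0)
Step 4: ant0:(3,4)->N->(2,4) | ant1:(1,0)->N->(0,0)
  grid max=3 at (1,0)
Step 5: ant0:(2,4)->S->(3,4) | ant1:(0,0)->S->(1,0)
  grid max=4 at (1,0)
Step 6: ant0:(3,4)->N->(2,4) | ant1:(1,0)->N->(0,0)
  grid max=3 at (1,0)
Final grid:
  1 0 0 0 0
  3 0 0 0 0
  0 0 0 0 3
  0 0 0 0 1
Max pheromone 3 at (1,0)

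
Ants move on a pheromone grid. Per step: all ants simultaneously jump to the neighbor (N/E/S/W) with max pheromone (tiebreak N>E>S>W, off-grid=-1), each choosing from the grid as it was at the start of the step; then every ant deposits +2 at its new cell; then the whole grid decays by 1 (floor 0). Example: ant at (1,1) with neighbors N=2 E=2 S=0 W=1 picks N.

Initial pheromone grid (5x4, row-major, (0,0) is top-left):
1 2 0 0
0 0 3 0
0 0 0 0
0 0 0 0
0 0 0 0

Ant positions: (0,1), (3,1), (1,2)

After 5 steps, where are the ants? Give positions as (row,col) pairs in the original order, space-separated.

Step 1: ant0:(0,1)->W->(0,0) | ant1:(3,1)->N->(2,1) | ant2:(1,2)->N->(0,2)
  grid max=2 at (0,0)
Step 2: ant0:(0,0)->E->(0,1) | ant1:(2,1)->N->(1,1) | ant2:(0,2)->S->(1,2)
  grid max=3 at (1,2)
Step 3: ant0:(0,1)->S->(1,1) | ant1:(1,1)->E->(1,2) | ant2:(1,2)->W->(1,1)
  grid max=4 at (1,1)
Step 4: ant0:(1,1)->E->(1,2) | ant1:(1,2)->W->(1,1) | ant2:(1,1)->E->(1,2)
  grid max=7 at (1,2)
Step 5: ant0:(1,2)->W->(1,1) | ant1:(1,1)->E->(1,2) | ant2:(1,2)->W->(1,1)
  grid max=8 at (1,1)

(1,1) (1,2) (1,1)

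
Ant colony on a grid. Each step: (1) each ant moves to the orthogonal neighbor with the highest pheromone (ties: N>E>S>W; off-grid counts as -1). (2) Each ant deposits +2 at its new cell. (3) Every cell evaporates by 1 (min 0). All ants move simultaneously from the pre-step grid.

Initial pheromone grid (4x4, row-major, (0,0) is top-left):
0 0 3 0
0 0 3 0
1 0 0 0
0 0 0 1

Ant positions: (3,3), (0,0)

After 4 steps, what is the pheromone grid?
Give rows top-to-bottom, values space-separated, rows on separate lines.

After step 1: ants at (2,3),(0,1)
  0 1 2 0
  0 0 2 0
  0 0 0 1
  0 0 0 0
After step 2: ants at (1,3),(0,2)
  0 0 3 0
  0 0 1 1
  0 0 0 0
  0 0 0 0
After step 3: ants at (1,2),(1,2)
  0 0 2 0
  0 0 4 0
  0 0 0 0
  0 0 0 0
After step 4: ants at (0,2),(0,2)
  0 0 5 0
  0 0 3 0
  0 0 0 0
  0 0 0 0

0 0 5 0
0 0 3 0
0 0 0 0
0 0 0 0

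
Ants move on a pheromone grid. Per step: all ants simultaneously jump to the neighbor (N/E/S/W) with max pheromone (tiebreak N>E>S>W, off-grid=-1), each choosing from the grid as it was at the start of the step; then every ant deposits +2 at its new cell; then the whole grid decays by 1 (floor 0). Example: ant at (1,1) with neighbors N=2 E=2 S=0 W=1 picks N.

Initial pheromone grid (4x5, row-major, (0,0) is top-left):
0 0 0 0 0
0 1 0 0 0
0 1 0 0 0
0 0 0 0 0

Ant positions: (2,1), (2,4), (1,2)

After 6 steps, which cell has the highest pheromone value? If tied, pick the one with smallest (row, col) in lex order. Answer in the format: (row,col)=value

Step 1: ant0:(2,1)->N->(1,1) | ant1:(2,4)->N->(1,4) | ant2:(1,2)->W->(1,1)
  grid max=4 at (1,1)
Step 2: ant0:(1,1)->N->(0,1) | ant1:(1,4)->N->(0,4) | ant2:(1,1)->N->(0,1)
  grid max=3 at (0,1)
Step 3: ant0:(0,1)->S->(1,1) | ant1:(0,4)->S->(1,4) | ant2:(0,1)->S->(1,1)
  grid max=6 at (1,1)
Step 4: ant0:(1,1)->N->(0,1) | ant1:(1,4)->N->(0,4) | ant2:(1,1)->N->(0,1)
  grid max=5 at (0,1)
Step 5: ant0:(0,1)->S->(1,1) | ant1:(0,4)->S->(1,4) | ant2:(0,1)->S->(1,1)
  grid max=8 at (1,1)
Step 6: ant0:(1,1)->N->(0,1) | ant1:(1,4)->N->(0,4) | ant2:(1,1)->N->(0,1)
  grid max=7 at (0,1)
Final grid:
  0 7 0 0 1
  0 7 0 0 0
  0 0 0 0 0
  0 0 0 0 0
Max pheromone 7 at (0,1)

Answer: (0,1)=7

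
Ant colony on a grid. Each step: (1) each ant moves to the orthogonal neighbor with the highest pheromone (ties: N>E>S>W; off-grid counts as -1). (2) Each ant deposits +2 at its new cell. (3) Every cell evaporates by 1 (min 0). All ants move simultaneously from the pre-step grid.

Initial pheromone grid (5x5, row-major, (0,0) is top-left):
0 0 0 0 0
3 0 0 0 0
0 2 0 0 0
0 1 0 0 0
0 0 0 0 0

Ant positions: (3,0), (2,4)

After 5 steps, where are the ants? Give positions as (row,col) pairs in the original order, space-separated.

Step 1: ant0:(3,0)->E->(3,1) | ant1:(2,4)->N->(1,4)
  grid max=2 at (1,0)
Step 2: ant0:(3,1)->N->(2,1) | ant1:(1,4)->N->(0,4)
  grid max=2 at (2,1)
Step 3: ant0:(2,1)->S->(3,1) | ant1:(0,4)->S->(1,4)
  grid max=2 at (3,1)
Step 4: ant0:(3,1)->N->(2,1) | ant1:(1,4)->N->(0,4)
  grid max=2 at (2,1)
Step 5: ant0:(2,1)->S->(3,1) | ant1:(0,4)->S->(1,4)
  grid max=2 at (3,1)

(3,1) (1,4)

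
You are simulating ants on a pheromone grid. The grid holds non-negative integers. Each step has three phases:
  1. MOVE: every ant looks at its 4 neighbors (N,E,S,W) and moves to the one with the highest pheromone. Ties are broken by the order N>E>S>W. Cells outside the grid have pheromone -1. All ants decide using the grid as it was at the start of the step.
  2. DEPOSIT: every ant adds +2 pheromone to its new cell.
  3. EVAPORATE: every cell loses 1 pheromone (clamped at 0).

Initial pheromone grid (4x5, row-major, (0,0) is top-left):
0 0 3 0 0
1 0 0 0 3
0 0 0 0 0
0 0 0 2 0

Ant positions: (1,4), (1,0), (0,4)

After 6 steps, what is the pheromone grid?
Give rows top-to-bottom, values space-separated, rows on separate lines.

After step 1: ants at (0,4),(0,0),(1,4)
  1 0 2 0 1
  0 0 0 0 4
  0 0 0 0 0
  0 0 0 1 0
After step 2: ants at (1,4),(0,1),(0,4)
  0 1 1 0 2
  0 0 0 0 5
  0 0 0 0 0
  0 0 0 0 0
After step 3: ants at (0,4),(0,2),(1,4)
  0 0 2 0 3
  0 0 0 0 6
  0 0 0 0 0
  0 0 0 0 0
After step 4: ants at (1,4),(0,3),(0,4)
  0 0 1 1 4
  0 0 0 0 7
  0 0 0 0 0
  0 0 0 0 0
After step 5: ants at (0,4),(0,4),(1,4)
  0 0 0 0 7
  0 0 0 0 8
  0 0 0 0 0
  0 0 0 0 0
After step 6: ants at (1,4),(1,4),(0,4)
  0 0 0 0 8
  0 0 0 0 11
  0 0 0 0 0
  0 0 0 0 0

0 0 0 0 8
0 0 0 0 11
0 0 0 0 0
0 0 0 0 0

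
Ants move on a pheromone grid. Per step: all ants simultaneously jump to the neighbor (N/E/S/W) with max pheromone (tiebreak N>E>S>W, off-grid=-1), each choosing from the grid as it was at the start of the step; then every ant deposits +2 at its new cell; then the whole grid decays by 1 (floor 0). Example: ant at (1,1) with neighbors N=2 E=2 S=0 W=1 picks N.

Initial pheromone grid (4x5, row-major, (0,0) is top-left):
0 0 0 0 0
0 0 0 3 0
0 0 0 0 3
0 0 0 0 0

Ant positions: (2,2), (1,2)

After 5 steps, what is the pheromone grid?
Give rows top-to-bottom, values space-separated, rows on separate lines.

After step 1: ants at (1,2),(1,3)
  0 0 0 0 0
  0 0 1 4 0
  0 0 0 0 2
  0 0 0 0 0
After step 2: ants at (1,3),(1,2)
  0 0 0 0 0
  0 0 2 5 0
  0 0 0 0 1
  0 0 0 0 0
After step 3: ants at (1,2),(1,3)
  0 0 0 0 0
  0 0 3 6 0
  0 0 0 0 0
  0 0 0 0 0
After step 4: ants at (1,3),(1,2)
  0 0 0 0 0
  0 0 4 7 0
  0 0 0 0 0
  0 0 0 0 0
After step 5: ants at (1,2),(1,3)
  0 0 0 0 0
  0 0 5 8 0
  0 0 0 0 0
  0 0 0 0 0

0 0 0 0 0
0 0 5 8 0
0 0 0 0 0
0 0 0 0 0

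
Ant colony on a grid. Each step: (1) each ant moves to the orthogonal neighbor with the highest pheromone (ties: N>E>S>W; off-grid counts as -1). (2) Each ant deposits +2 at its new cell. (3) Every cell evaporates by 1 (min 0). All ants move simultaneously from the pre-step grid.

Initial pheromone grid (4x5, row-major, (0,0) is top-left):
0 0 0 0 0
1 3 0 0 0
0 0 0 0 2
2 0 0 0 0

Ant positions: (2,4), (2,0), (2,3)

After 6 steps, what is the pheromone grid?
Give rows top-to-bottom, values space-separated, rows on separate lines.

After step 1: ants at (1,4),(3,0),(2,4)
  0 0 0 0 0
  0 2 0 0 1
  0 0 0 0 3
  3 0 0 0 0
After step 2: ants at (2,4),(2,0),(1,4)
  0 0 0 0 0
  0 1 0 0 2
  1 0 0 0 4
  2 0 0 0 0
After step 3: ants at (1,4),(3,0),(2,4)
  0 0 0 0 0
  0 0 0 0 3
  0 0 0 0 5
  3 0 0 0 0
After step 4: ants at (2,4),(2,0),(1,4)
  0 0 0 0 0
  0 0 0 0 4
  1 0 0 0 6
  2 0 0 0 0
After step 5: ants at (1,4),(3,0),(2,4)
  0 0 0 0 0
  0 0 0 0 5
  0 0 0 0 7
  3 0 0 0 0
After step 6: ants at (2,4),(2,0),(1,4)
  0 0 0 0 0
  0 0 0 0 6
  1 0 0 0 8
  2 0 0 0 0

0 0 0 0 0
0 0 0 0 6
1 0 0 0 8
2 0 0 0 0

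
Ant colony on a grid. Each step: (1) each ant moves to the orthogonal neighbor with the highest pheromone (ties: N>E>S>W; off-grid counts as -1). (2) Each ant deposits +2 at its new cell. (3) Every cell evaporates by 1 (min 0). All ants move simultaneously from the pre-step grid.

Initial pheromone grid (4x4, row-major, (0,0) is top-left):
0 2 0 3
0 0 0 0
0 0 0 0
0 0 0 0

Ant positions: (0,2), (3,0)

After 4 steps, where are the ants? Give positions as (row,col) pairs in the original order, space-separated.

Step 1: ant0:(0,2)->E->(0,3) | ant1:(3,0)->N->(2,0)
  grid max=4 at (0,3)
Step 2: ant0:(0,3)->S->(1,3) | ant1:(2,0)->N->(1,0)
  grid max=3 at (0,3)
Step 3: ant0:(1,3)->N->(0,3) | ant1:(1,0)->N->(0,0)
  grid max=4 at (0,3)
Step 4: ant0:(0,3)->S->(1,3) | ant1:(0,0)->E->(0,1)
  grid max=3 at (0,3)

(1,3) (0,1)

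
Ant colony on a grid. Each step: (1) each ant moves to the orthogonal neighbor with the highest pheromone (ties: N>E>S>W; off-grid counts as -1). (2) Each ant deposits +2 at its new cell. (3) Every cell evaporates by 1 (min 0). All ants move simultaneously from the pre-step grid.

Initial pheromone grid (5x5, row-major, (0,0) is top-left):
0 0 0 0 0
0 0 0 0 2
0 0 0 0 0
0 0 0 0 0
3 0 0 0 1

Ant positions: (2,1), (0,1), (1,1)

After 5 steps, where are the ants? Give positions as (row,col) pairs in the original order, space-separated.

Step 1: ant0:(2,1)->N->(1,1) | ant1:(0,1)->E->(0,2) | ant2:(1,1)->N->(0,1)
  grid max=2 at (4,0)
Step 2: ant0:(1,1)->N->(0,1) | ant1:(0,2)->W->(0,1) | ant2:(0,1)->E->(0,2)
  grid max=4 at (0,1)
Step 3: ant0:(0,1)->E->(0,2) | ant1:(0,1)->E->(0,2) | ant2:(0,2)->W->(0,1)
  grid max=5 at (0,1)
Step 4: ant0:(0,2)->W->(0,1) | ant1:(0,2)->W->(0,1) | ant2:(0,1)->E->(0,2)
  grid max=8 at (0,1)
Step 5: ant0:(0,1)->E->(0,2) | ant1:(0,1)->E->(0,2) | ant2:(0,2)->W->(0,1)
  grid max=9 at (0,1)

(0,2) (0,2) (0,1)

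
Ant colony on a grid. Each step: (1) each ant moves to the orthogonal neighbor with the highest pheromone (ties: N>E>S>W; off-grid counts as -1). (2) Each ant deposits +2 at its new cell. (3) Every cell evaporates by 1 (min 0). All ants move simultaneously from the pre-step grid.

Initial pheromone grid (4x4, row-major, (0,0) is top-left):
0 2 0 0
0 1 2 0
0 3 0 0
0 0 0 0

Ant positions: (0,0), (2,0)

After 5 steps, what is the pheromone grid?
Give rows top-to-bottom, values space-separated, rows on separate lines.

After step 1: ants at (0,1),(2,1)
  0 3 0 0
  0 0 1 0
  0 4 0 0
  0 0 0 0
After step 2: ants at (0,2),(1,1)
  0 2 1 0
  0 1 0 0
  0 3 0 0
  0 0 0 0
After step 3: ants at (0,1),(2,1)
  0 3 0 0
  0 0 0 0
  0 4 0 0
  0 0 0 0
After step 4: ants at (0,2),(1,1)
  0 2 1 0
  0 1 0 0
  0 3 0 0
  0 0 0 0
After step 5: ants at (0,1),(2,1)
  0 3 0 0
  0 0 0 0
  0 4 0 0
  0 0 0 0

0 3 0 0
0 0 0 0
0 4 0 0
0 0 0 0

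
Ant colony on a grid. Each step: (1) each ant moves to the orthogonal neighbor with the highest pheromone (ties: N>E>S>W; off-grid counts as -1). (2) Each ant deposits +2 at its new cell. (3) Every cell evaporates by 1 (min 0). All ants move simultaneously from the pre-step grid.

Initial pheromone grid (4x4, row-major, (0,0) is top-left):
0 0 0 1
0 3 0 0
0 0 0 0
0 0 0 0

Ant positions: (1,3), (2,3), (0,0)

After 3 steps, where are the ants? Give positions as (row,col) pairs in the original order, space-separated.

Step 1: ant0:(1,3)->N->(0,3) | ant1:(2,3)->N->(1,3) | ant2:(0,0)->E->(0,1)
  grid max=2 at (0,3)
Step 2: ant0:(0,3)->S->(1,3) | ant1:(1,3)->N->(0,3) | ant2:(0,1)->S->(1,1)
  grid max=3 at (0,3)
Step 3: ant0:(1,3)->N->(0,3) | ant1:(0,3)->S->(1,3) | ant2:(1,1)->N->(0,1)
  grid max=4 at (0,3)

(0,3) (1,3) (0,1)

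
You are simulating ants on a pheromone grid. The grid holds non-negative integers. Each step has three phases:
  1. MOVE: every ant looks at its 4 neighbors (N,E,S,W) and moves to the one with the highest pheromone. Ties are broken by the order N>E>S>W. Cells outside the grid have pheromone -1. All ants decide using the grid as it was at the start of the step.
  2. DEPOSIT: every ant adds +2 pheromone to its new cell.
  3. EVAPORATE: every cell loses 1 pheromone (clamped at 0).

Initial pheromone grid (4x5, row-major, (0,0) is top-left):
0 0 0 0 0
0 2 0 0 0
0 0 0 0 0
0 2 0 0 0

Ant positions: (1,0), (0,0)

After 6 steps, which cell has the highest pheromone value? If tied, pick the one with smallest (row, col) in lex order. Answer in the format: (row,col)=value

Step 1: ant0:(1,0)->E->(1,1) | ant1:(0,0)->E->(0,1)
  grid max=3 at (1,1)
Step 2: ant0:(1,1)->N->(0,1) | ant1:(0,1)->S->(1,1)
  grid max=4 at (1,1)
Step 3: ant0:(0,1)->S->(1,1) | ant1:(1,1)->N->(0,1)
  grid max=5 at (1,1)
Step 4: ant0:(1,1)->N->(0,1) | ant1:(0,1)->S->(1,1)
  grid max=6 at (1,1)
Step 5: ant0:(0,1)->S->(1,1) | ant1:(1,1)->N->(0,1)
  grid max=7 at (1,1)
Step 6: ant0:(1,1)->N->(0,1) | ant1:(0,1)->S->(1,1)
  grid max=8 at (1,1)
Final grid:
  0 6 0 0 0
  0 8 0 0 0
  0 0 0 0 0
  0 0 0 0 0
Max pheromone 8 at (1,1)

Answer: (1,1)=8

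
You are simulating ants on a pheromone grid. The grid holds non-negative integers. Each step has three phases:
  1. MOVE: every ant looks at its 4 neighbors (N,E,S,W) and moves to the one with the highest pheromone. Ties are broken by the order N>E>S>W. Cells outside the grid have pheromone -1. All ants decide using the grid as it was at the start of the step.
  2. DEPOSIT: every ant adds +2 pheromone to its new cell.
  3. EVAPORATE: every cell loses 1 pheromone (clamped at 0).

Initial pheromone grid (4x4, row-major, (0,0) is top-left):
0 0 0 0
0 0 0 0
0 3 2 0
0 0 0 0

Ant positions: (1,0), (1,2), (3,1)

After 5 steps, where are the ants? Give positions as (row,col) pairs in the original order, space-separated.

Step 1: ant0:(1,0)->N->(0,0) | ant1:(1,2)->S->(2,2) | ant2:(3,1)->N->(2,1)
  grid max=4 at (2,1)
Step 2: ant0:(0,0)->E->(0,1) | ant1:(2,2)->W->(2,1) | ant2:(2,1)->E->(2,2)
  grid max=5 at (2,1)
Step 3: ant0:(0,1)->E->(0,2) | ant1:(2,1)->E->(2,2) | ant2:(2,2)->W->(2,1)
  grid max=6 at (2,1)
Step 4: ant0:(0,2)->E->(0,3) | ant1:(2,2)->W->(2,1) | ant2:(2,1)->E->(2,2)
  grid max=7 at (2,1)
Step 5: ant0:(0,3)->S->(1,3) | ant1:(2,1)->E->(2,2) | ant2:(2,2)->W->(2,1)
  grid max=8 at (2,1)

(1,3) (2,2) (2,1)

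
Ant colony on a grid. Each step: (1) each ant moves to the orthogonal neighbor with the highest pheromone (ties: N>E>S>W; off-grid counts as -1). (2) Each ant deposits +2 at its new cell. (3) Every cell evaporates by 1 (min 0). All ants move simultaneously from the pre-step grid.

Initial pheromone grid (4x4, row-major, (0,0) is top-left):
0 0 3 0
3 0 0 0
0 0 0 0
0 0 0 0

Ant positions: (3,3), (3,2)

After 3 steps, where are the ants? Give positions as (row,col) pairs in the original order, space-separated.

Step 1: ant0:(3,3)->N->(2,3) | ant1:(3,2)->N->(2,2)
  grid max=2 at (0,2)
Step 2: ant0:(2,3)->W->(2,2) | ant1:(2,2)->E->(2,3)
  grid max=2 at (2,2)
Step 3: ant0:(2,2)->E->(2,3) | ant1:(2,3)->W->(2,2)
  grid max=3 at (2,2)

(2,3) (2,2)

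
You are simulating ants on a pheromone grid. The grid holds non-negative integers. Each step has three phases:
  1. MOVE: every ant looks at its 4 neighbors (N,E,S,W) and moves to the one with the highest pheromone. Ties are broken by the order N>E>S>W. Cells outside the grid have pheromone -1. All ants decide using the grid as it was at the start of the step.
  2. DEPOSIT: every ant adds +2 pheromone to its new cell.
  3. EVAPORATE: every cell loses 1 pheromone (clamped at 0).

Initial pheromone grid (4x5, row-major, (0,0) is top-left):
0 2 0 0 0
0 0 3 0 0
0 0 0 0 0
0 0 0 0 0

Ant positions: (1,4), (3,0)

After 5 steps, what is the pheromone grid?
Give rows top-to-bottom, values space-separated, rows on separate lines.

After step 1: ants at (0,4),(2,0)
  0 1 0 0 1
  0 0 2 0 0
  1 0 0 0 0
  0 0 0 0 0
After step 2: ants at (1,4),(1,0)
  0 0 0 0 0
  1 0 1 0 1
  0 0 0 0 0
  0 0 0 0 0
After step 3: ants at (0,4),(0,0)
  1 0 0 0 1
  0 0 0 0 0
  0 0 0 0 0
  0 0 0 0 0
After step 4: ants at (1,4),(0,1)
  0 1 0 0 0
  0 0 0 0 1
  0 0 0 0 0
  0 0 0 0 0
After step 5: ants at (0,4),(0,2)
  0 0 1 0 1
  0 0 0 0 0
  0 0 0 0 0
  0 0 0 0 0

0 0 1 0 1
0 0 0 0 0
0 0 0 0 0
0 0 0 0 0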